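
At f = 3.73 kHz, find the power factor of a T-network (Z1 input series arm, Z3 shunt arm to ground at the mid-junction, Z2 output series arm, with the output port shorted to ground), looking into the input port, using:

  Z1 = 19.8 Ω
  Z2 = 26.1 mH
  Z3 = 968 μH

Step 1 — Angular frequency: ω = 2π·f = 2π·3730 = 2.344e+04 rad/s.
Step 2 — Component impedances:
  Z1: Z = R = 19.8 Ω
  Z2: Z = jωL = j·2.344e+04·0.0261 = 0 + j611.7 Ω
  Z3: Z = jωL = j·2.344e+04·0.000968 = 0 + j22.69 Ω
Step 3 — With the output port shorted to ground, the output series arm Z2 runs from the junction to ground; the shunt arm Z3 also runs from the junction to ground. They appear in parallel: Z3 || Z2 = 0 + j21.88 Ω.
Step 4 — Series with input arm Z1: Z_in = Z1 + (Z3 || Z2) = 19.8 + j21.88 Ω = 29.51∠47.9° Ω.
Step 5 — Power factor: PF = cos(φ) = Re(Z)/|Z| = 19.8/29.505 = 0.6711.
Step 6 — Type: Im(Z) = 21.88 ⇒ lagging (phase φ = 47.9°).

PF = 0.6711 (lagging, φ = 47.9°)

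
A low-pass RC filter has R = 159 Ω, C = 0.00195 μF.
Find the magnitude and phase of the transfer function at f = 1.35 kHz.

Step 1 — Angular frequency: ω = 2π·1350 = 8482 rad/s.
Step 2 — Transfer function: H(jω) = 1/(1 + jωRC).
Step 3 — Denominator: 1 + jωRC = 1 + j·8482·159·1.95e-09 = 1 + j0.00263.
Step 4 — H = 1 - j0.00263.
Step 5 — Magnitude: |H| = 1 (-0.0 dB); phase: φ = -0.2°.

|H| = 1 (-0.0 dB), φ = -0.2°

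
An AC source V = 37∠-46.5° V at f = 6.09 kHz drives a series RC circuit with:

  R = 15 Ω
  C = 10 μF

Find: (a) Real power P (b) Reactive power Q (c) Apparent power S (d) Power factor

Step 1 — Angular frequency: ω = 2π·f = 2π·6090 = 3.826e+04 rad/s.
Step 2 — Component impedances:
  R: Z = R = 15 Ω
  C: Z = 1/(jωC) = -j/(ω·C) = 0 - j2.613 Ω
Step 3 — Series combination: Z_total = R + C = 15 - j2.613 Ω = 15.23∠-9.9° Ω.
Step 4 — Source phasor: V = 37∠-46.5° V = 25.47 - j26.84 V.
Step 5 — Current: I = V / Z = 1.95 - j1.449 A = 2.43∠-36.6° A.
Step 6 — Complex power: S = V·I* = 88.58 - j15.43 VA.
Step 7 — Real power: P = Re(S) = 88.58 W.
Step 8 — Reactive power: Q = Im(S) = -15.43 VAR.
Step 9 — Apparent power: |S| = 89.91 VA.
Step 10 — Power factor: PF = P/|S| = 0.9852 (leading).

(a) P = 88.58 W  (b) Q = -15.43 VAR  (c) S = 89.91 VA  (d) PF = 0.9852 (leading)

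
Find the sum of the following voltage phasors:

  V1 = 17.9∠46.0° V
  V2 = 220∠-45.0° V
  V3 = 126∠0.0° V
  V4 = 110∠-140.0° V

Step 1 — Convert each phasor to rectangular form:
  V1 = 17.9·(cos(46.0°) + j·sin(46.0°)) = 12.43 + j12.88 V
  V2 = 220·(cos(-45.0°) + j·sin(-45.0°)) = 155.6 - j155.6 V
  V3 = 126·(cos(0.0°) + j·sin(0.0°)) = 126 V
  V4 = 110·(cos(-140.0°) + j·sin(-140.0°)) = -84.26 - j70.71 V
Step 2 — Sum components: V_total = 209.7 - j213.4 V.
Step 3 — Convert to polar: |V_total| = 299.2 V, ∠V_total = -45.5°.

V_total = 299.2∠-45.5° V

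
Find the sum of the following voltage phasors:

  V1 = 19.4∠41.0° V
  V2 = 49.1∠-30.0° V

Step 1 — Convert each phasor to rectangular form:
  V1 = 19.4·(cos(41.0°) + j·sin(41.0°)) = 14.64 + j12.73 V
  V2 = 49.1·(cos(-30.0°) + j·sin(-30.0°)) = 42.52 - j24.55 V
Step 2 — Sum components: V_total = 57.16 - j11.82 V.
Step 3 — Convert to polar: |V_total| = 58.37 V, ∠V_total = -11.7°.

V_total = 58.37∠-11.7° V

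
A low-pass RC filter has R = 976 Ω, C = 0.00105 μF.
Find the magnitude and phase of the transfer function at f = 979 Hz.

Step 1 — Angular frequency: ω = 2π·979 = 6151 rad/s.
Step 2 — Transfer function: H(jω) = 1/(1 + jωRC).
Step 3 — Denominator: 1 + jωRC = 1 + j·6151·976·1.05e-09 = 1 + j0.006304.
Step 4 — H = 1 - j0.006304.
Step 5 — Magnitude: |H| = 1 (-0.0 dB); phase: φ = -0.4°.

|H| = 1 (-0.0 dB), φ = -0.4°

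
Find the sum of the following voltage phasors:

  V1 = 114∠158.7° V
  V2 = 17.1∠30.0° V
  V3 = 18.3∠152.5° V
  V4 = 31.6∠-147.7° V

Step 1 — Convert each phasor to rectangular form:
  V1 = 114·(cos(158.7°) + j·sin(158.7°)) = -106.2 + j41.41 V
  V2 = 17.1·(cos(30.0°) + j·sin(30.0°)) = 14.81 + j8.55 V
  V3 = 18.3·(cos(152.5°) + j·sin(152.5°)) = -16.23 + j8.45 V
  V4 = 31.6·(cos(-147.7°) + j·sin(-147.7°)) = -26.71 - j16.89 V
Step 2 — Sum components: V_total = -134.3 + j41.53 V.
Step 3 — Convert to polar: |V_total| = 140.6 V, ∠V_total = 162.8°.

V_total = 140.6∠162.8° V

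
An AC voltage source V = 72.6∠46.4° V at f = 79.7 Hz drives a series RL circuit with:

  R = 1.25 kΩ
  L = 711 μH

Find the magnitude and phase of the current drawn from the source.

Step 1 — Angular frequency: ω = 2π·f = 2π·79.7 = 500.8 rad/s.
Step 2 — Component impedances:
  R: Z = R = 1250 Ω
  L: Z = jωL = j·500.8·0.000711 = 0 + j0.356 Ω
Step 3 — Series combination: Z_total = R + L = 1250 + j0.356 Ω = 1250∠0.0° Ω.
Step 4 — Source phasor: V = 72.6∠46.4° V = 50.07 + j52.57 V.
Step 5 — Ohm's law: I = V / Z_total = (50.07 + j52.57) / (1250 + j0.356) = 0.04007 + j0.04205 A.
Step 6 — Convert to polar: |I| = 0.05808 A, ∠I = 46.4°.

I = 0.05808∠46.4° A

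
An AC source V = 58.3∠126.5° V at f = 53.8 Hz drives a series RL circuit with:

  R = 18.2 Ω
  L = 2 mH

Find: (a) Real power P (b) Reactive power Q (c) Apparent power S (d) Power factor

Step 1 — Angular frequency: ω = 2π·f = 2π·53.8 = 338 rad/s.
Step 2 — Component impedances:
  R: Z = R = 18.2 Ω
  L: Z = jωL = j·338·0.002 = 0 + j0.6761 Ω
Step 3 — Series combination: Z_total = R + L = 18.2 + j0.6761 Ω = 18.21∠2.1° Ω.
Step 4 — Source phasor: V = 58.3∠126.5° V = -34.68 + j46.86 V.
Step 5 — Current: I = V / Z = -1.807 + j2.642 A = 3.201∠124.4° A.
Step 6 — Complex power: S = V·I* = 186.5 + j6.928 VA.
Step 7 — Real power: P = Re(S) = 186.5 W.
Step 8 — Reactive power: Q = Im(S) = 6.928 VAR.
Step 9 — Apparent power: |S| = 186.6 VA.
Step 10 — Power factor: PF = P/|S| = 0.9993 (lagging).

(a) P = 186.5 W  (b) Q = 6.928 VAR  (c) S = 186.6 VA  (d) PF = 0.9993 (lagging)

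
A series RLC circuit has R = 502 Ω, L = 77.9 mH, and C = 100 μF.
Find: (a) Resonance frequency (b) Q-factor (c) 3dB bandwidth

Step 1 — Resonance: ω₀ = 1/√(LC) = 1/√(0.0779·0.0001) = 358.3 rad/s.
Step 2 — f₀ = ω₀/(2π) = 57.02 Hz.
Step 3 — Series Q: Q = ω₀L/R = 358.3·0.0779/502 = 0.0556.
Step 4 — Bandwidth: Δω = ω₀/Q = 6444 rad/s; BW = Δω/(2π) = 1026 Hz.

(a) f₀ = 57.02 Hz  (b) Q = 0.0556  (c) BW = 1026 Hz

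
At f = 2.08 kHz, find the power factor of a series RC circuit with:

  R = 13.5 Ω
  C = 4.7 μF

Step 1 — Angular frequency: ω = 2π·f = 2π·2080 = 1.307e+04 rad/s.
Step 2 — Component impedances:
  R: Z = R = 13.5 Ω
  C: Z = 1/(jωC) = -j/(ω·C) = 0 - j16.28 Ω
Step 3 — Series combination: Z_total = R + C = 13.5 - j16.28 Ω = 21.15∠-50.3° Ω.
Step 4 — Power factor: PF = cos(φ) = Re(Z)/|Z| = 13.5/21.15 = 0.6383.
Step 5 — Type: Im(Z) = -16.28 ⇒ leading (phase φ = -50.3°).

PF = 0.6383 (leading, φ = -50.3°)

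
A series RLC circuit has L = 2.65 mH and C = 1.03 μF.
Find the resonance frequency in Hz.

Step 1 — Resonance condition Im(Z)=0 gives ω₀ = 1/√(LC).
Step 2 — ω₀ = 1/√(0.00265·1.03e-06) = 1.914e+04 rad/s.
Step 3 — f₀ = ω₀/(2π) = 3046 Hz.

f₀ = 3046 Hz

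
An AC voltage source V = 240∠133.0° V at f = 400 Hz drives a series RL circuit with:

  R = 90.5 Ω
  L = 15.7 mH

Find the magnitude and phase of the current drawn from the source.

Step 1 — Angular frequency: ω = 2π·f = 2π·400 = 2513 rad/s.
Step 2 — Component impedances:
  R: Z = R = 90.5 Ω
  L: Z = jωL = j·2513·0.0157 = 0 + j39.46 Ω
Step 3 — Series combination: Z_total = R + L = 90.5 + j39.46 Ω = 98.73∠23.6° Ω.
Step 4 — Source phasor: V = 240∠133.0° V = -163.7 + j175.5 V.
Step 5 — Ohm's law: I = V / Z_total = (-163.7 + j175.5) / (90.5 + j39.46) = -0.8092 + j2.292 A.
Step 6 — Convert to polar: |I| = 2.431 A, ∠I = 109.4°.

I = 2.431∠109.4° A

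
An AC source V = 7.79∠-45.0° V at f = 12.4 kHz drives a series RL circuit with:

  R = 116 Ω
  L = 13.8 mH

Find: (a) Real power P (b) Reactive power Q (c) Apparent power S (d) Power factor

Step 1 — Angular frequency: ω = 2π·f = 2π·1.24e+04 = 7.791e+04 rad/s.
Step 2 — Component impedances:
  R: Z = R = 116 Ω
  L: Z = jωL = j·7.791e+04·0.0138 = 0 + j1075 Ω
Step 3 — Series combination: Z_total = R + L = 116 + j1075 Ω = 1081∠83.8° Ω.
Step 4 — Source phasor: V = 7.79∠-45.0° V = 5.508 - j5.508 V.
Step 5 — Current: I = V / Z = -0.004518 - j0.005611 A = 0.007204∠-128.8° A.
Step 6 — Complex power: S = V·I* = 0.006019 + j0.05579 VA.
Step 7 — Real power: P = Re(S) = 0.006019 W.
Step 8 — Reactive power: Q = Im(S) = 0.05579 VAR.
Step 9 — Apparent power: |S| = 0.05612 VA.
Step 10 — Power factor: PF = P/|S| = 0.1073 (lagging).

(a) P = 0.006019 W  (b) Q = 0.05579 VAR  (c) S = 0.05612 VA  (d) PF = 0.1073 (lagging)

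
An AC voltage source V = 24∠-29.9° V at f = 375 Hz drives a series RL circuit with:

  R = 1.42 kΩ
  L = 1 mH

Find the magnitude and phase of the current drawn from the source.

Step 1 — Angular frequency: ω = 2π·f = 2π·375 = 2356 rad/s.
Step 2 — Component impedances:
  R: Z = R = 1420 Ω
  L: Z = jωL = j·2356·0.001 = 0 + j2.356 Ω
Step 3 — Series combination: Z_total = R + L = 1420 + j2.356 Ω = 1420∠0.1° Ω.
Step 4 — Source phasor: V = 24∠-29.9° V = 20.81 - j11.96 V.
Step 5 — Ohm's law: I = V / Z_total = (20.81 - j11.96) / (1420 + j2.356) = 0.01464 - j0.008449 A.
Step 6 — Convert to polar: |I| = 0.0169 A, ∠I = -30.0°.

I = 0.0169∠-30.0° A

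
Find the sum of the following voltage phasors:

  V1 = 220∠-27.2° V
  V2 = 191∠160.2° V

Step 1 — Convert each phasor to rectangular form:
  V1 = 220·(cos(-27.2°) + j·sin(-27.2°)) = 195.7 - j100.6 V
  V2 = 191·(cos(160.2°) + j·sin(160.2°)) = -179.7 + j64.7 V
Step 2 — Sum components: V_total = 15.96 - j35.86 V.
Step 3 — Convert to polar: |V_total| = 39.26 V, ∠V_total = -66.0°.

V_total = 39.26∠-66.0° V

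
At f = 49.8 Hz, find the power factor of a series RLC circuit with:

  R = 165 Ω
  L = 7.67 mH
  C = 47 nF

Step 1 — Angular frequency: ω = 2π·f = 2π·49.8 = 312.9 rad/s.
Step 2 — Component impedances:
  R: Z = R = 165 Ω
  L: Z = jωL = j·312.9·0.00767 = 0 + j2.4 Ω
  C: Z = 1/(jωC) = -j/(ω·C) = 0 - j6.8e+04 Ω
Step 3 — Series combination: Z_total = R + L + C = 165 - j6.8e+04 Ω = 6.8e+04∠-89.9° Ω.
Step 4 — Power factor: PF = cos(φ) = Re(Z)/|Z| = 165/67995 = 0.002427.
Step 5 — Type: Im(Z) = -6.8e+04 ⇒ leading (phase φ = -89.9°).

PF = 0.002427 (leading, φ = -89.9°)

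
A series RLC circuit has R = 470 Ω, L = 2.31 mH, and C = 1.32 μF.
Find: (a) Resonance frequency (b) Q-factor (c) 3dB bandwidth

Step 1 — Resonance condition Im(Z)=0 gives ω₀ = 1/√(LC).
Step 2 — ω₀ = 1/√(0.00231·1.32e-06) = 1.811e+04 rad/s.
Step 3 — f₀ = ω₀/(2π) = 2882 Hz.
Step 4 — Series Q: Q = ω₀L/R = 1.811e+04·0.00231/470 = 0.08901.
Step 5 — 3dB bandwidth: Δω = ω₀/Q = 2.035e+05 rad/s; BW = Δω/(2π) = 3.238e+04 Hz.

(a) f₀ = 2882 Hz  (b) Q = 0.08901  (c) BW = 3.238e+04 Hz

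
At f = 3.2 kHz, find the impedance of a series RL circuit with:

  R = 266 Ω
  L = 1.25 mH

Step 1 — Angular frequency: ω = 2π·f = 2π·3200 = 2.011e+04 rad/s.
Step 2 — Component impedances:
  R: Z = R = 266 Ω
  L: Z = jωL = j·2.011e+04·0.00125 = 0 + j25.13 Ω
Step 3 — Series combination: Z_total = R + L = 266 + j25.13 Ω = 267.2∠5.4° Ω.

Z = 266 + j25.13 Ω = 267.2∠5.4° Ω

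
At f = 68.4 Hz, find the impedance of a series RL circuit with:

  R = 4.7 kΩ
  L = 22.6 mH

Step 1 — Angular frequency: ω = 2π·f = 2π·68.4 = 429.8 rad/s.
Step 2 — Component impedances:
  R: Z = R = 4700 Ω
  L: Z = jωL = j·429.8·0.0226 = 0 + j9.713 Ω
Step 3 — Series combination: Z_total = R + L = 4700 + j9.713 Ω = 4700∠0.1° Ω.

Z = 4700 + j9.713 Ω = 4700∠0.1° Ω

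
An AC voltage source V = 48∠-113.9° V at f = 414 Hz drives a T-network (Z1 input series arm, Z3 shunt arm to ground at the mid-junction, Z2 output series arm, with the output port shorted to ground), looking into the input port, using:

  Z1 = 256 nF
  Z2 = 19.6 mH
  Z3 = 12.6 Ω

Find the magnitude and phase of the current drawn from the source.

Step 1 — Angular frequency: ω = 2π·f = 2π·414 = 2601 rad/s.
Step 2 — Component impedances:
  Z1: Z = 1/(jωC) = -j/(ω·C) = 0 - j1502 Ω
  Z2: Z = jωL = j·2601·0.0196 = 0 + j50.98 Ω
  Z3: Z = R = 12.6 Ω
Step 3 — With the output port shorted to ground, the output series arm Z2 runs from the junction to ground; the shunt arm Z3 also runs from the junction to ground. They appear in parallel: Z3 || Z2 = 11.87 + j2.935 Ω.
Step 4 — Series with input arm Z1: Z_in = Z1 + (Z3 || Z2) = 11.87 - j1499 Ω = 1499∠-89.5° Ω.
Step 5 — Source phasor: V = 48∠-113.9° V = -19.45 - j43.88 V.
Step 6 — Ohm's law: I = V / Z_total = (-19.45 - j43.88) / (11.87 - j1499) = 0.02918 - j0.01321 A.
Step 7 — Convert to polar: |I| = 0.03203 A, ∠I = -24.4°.

I = 0.03203∠-24.4° A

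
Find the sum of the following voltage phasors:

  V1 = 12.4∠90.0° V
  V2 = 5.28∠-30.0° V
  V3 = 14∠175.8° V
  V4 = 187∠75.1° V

Step 1 — Convert each phasor to rectangular form:
  V1 = 12.4·(cos(90.0°) + j·sin(90.0°)) = 0 + j12.4 V
  V2 = 5.28·(cos(-30.0°) + j·sin(-30.0°)) = 4.573 - j2.64 V
  V3 = 14·(cos(175.8°) + j·sin(175.8°)) = -13.96 + j1.025 V
  V4 = 187·(cos(75.1°) + j·sin(75.1°)) = 48.08 + j180.7 V
Step 2 — Sum components: V_total = 38.69 + j191.5 V.
Step 3 — Convert to polar: |V_total| = 195.4 V, ∠V_total = 78.6°.

V_total = 195.4∠78.6° V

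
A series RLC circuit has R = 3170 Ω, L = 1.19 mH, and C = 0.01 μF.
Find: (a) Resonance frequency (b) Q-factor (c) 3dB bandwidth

Step 1 — Resonance: ω₀ = 1/√(LC) = 1/√(0.00119·1e-08) = 2.899e+05 rad/s.
Step 2 — f₀ = ω₀/(2π) = 4.614e+04 Hz.
Step 3 — Series Q: Q = ω₀L/R = 2.899e+05·0.00119/3170 = 0.1088.
Step 4 — Bandwidth: Δω = ω₀/Q = 2.664e+06 rad/s; BW = Δω/(2π) = 4.24e+05 Hz.

(a) f₀ = 4.614e+04 Hz  (b) Q = 0.1088  (c) BW = 4.24e+05 Hz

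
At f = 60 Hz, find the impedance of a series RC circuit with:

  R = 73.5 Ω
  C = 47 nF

Step 1 — Angular frequency: ω = 2π·f = 2π·60 = 377 rad/s.
Step 2 — Component impedances:
  R: Z = R = 73.5 Ω
  C: Z = 1/(jωC) = -j/(ω·C) = 0 - j5.644e+04 Ω
Step 3 — Series combination: Z_total = R + C = 73.5 - j5.644e+04 Ω = 5.644e+04∠-89.9° Ω.

Z = 73.5 - j5.644e+04 Ω = 5.644e+04∠-89.9° Ω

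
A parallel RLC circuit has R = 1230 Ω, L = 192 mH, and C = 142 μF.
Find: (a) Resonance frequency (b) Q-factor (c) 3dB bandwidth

Step 1 — Resonance: ω₀ = 1/√(LC) = 1/√(0.192·0.000142) = 191.5 rad/s.
Step 2 — f₀ = ω₀/(2π) = 30.48 Hz.
Step 3 — Parallel Q: Q = R/(ω₀L) = 1230/(191.5·0.192) = 33.45.
Step 4 — Bandwidth: Δω = ω₀/Q = 5.725 rad/s; BW = Δω/(2π) = 0.9112 Hz.

(a) f₀ = 30.48 Hz  (b) Q = 33.45  (c) BW = 0.9112 Hz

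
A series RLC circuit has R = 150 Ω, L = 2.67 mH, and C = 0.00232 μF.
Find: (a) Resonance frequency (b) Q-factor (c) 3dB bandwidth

Step 1 — Resonance condition Im(Z)=0 gives ω₀ = 1/√(LC).
Step 2 — ω₀ = 1/√(0.00267·2.32e-09) = 4.018e+05 rad/s.
Step 3 — f₀ = ω₀/(2π) = 6.395e+04 Hz.
Step 4 — Series Q: Q = ω₀L/R = 4.018e+05·0.00267/150 = 7.152.
Step 5 — 3dB bandwidth: Δω = ω₀/Q = 5.618e+04 rad/s; BW = Δω/(2π) = 8941 Hz.

(a) f₀ = 6.395e+04 Hz  (b) Q = 7.152  (c) BW = 8941 Hz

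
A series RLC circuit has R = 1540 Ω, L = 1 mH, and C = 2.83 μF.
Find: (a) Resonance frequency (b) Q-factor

Step 1 — Resonance condition Im(Z)=0 gives ω₀ = 1/√(LC).
Step 2 — ω₀ = 1/√(0.001·2.83e-06) = 1.88e+04 rad/s.
Step 3 — f₀ = ω₀/(2π) = 2992 Hz.
Step 4 — Series Q: Q = ω₀L/R = 1.88e+04·0.001/1540 = 0.01221.

(a) f₀ = 2992 Hz  (b) Q = 0.01221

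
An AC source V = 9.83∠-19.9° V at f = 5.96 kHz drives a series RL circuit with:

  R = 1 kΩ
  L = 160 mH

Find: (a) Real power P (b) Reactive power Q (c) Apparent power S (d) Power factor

Step 1 — Angular frequency: ω = 2π·f = 2π·5960 = 3.745e+04 rad/s.
Step 2 — Component impedances:
  R: Z = R = 1000 Ω
  L: Z = jωL = j·3.745e+04·0.16 = 0 + j5992 Ω
Step 3 — Series combination: Z_total = R + L = 1000 + j5992 Ω = 6075∠80.5° Ω.
Step 4 — Source phasor: V = 9.83∠-19.9° V = 9.243 - j3.346 V.
Step 5 — Current: I = V / Z = -0.0002928 - j0.001592 A = 0.001618∠-100.4° A.
Step 6 — Complex power: S = V·I* = 0.002619 + j0.01569 VA.
Step 7 — Real power: P = Re(S) = 0.002619 W.
Step 8 — Reactive power: Q = Im(S) = 0.01569 VAR.
Step 9 — Apparent power: |S| = 0.01591 VA.
Step 10 — Power factor: PF = P/|S| = 0.1646 (lagging).

(a) P = 0.002619 W  (b) Q = 0.01569 VAR  (c) S = 0.01591 VA  (d) PF = 0.1646 (lagging)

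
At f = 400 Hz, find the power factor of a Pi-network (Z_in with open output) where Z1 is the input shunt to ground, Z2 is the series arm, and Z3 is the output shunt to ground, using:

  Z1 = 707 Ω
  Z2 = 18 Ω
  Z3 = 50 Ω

Step 1 — Angular frequency: ω = 2π·f = 2π·400 = 2513 rad/s.
Step 2 — Component impedances:
  Z1: Z = R = 707 Ω
  Z2: Z = R = 18 Ω
  Z3: Z = R = 50 Ω
Step 3 — With open output, the series arm Z2 and the output shunt Z3 appear in series to ground: Z2 + Z3 = 68 Ω.
Step 4 — Parallel with input shunt Z1: Z_in = Z1 || (Z2 + Z3) = 62.03 Ω = 62.03∠0.0° Ω.
Step 5 — Power factor: PF = cos(φ) = Re(Z)/|Z| = 62.03/62.03 = 1.
Step 6 — Type: Im(Z) = 0 ⇒ unity (phase φ = 0.0°).

PF = 1 (unity, φ = 0.0°)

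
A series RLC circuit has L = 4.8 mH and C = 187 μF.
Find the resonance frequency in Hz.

Step 1 — Resonance condition Im(Z)=0 gives ω₀ = 1/√(LC).
Step 2 — ω₀ = 1/√(0.0048·0.000187) = 1056 rad/s.
Step 3 — f₀ = ω₀/(2π) = 168 Hz.

f₀ = 168 Hz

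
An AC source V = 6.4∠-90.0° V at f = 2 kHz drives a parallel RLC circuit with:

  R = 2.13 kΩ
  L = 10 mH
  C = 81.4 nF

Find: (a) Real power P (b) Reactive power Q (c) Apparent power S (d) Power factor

Step 1 — Angular frequency: ω = 2π·f = 2π·2000 = 1.257e+04 rad/s.
Step 2 — Component impedances:
  R: Z = R = 2130 Ω
  L: Z = jωL = j·1.257e+04·0.01 = 0 + j125.7 Ω
  C: Z = 1/(jωC) = -j/(ω·C) = 0 - j977.6 Ω
Step 3 — Parallel combination: 1/Z_total = 1/R + 1/L + 1/C; Z_total = 9.718 + j143.5 Ω = 143.9∠86.1° Ω.
Step 4 — Source phasor: V = 6.4∠-90.0° V = 0 - j6.4 V.
Step 5 — Current: I = V / Z = -0.04438 - j0.003005 A = 0.04448∠-176.1° A.
Step 6 — Complex power: S = V·I* = 0.01923 + j0.2841 VA.
Step 7 — Real power: P = Re(S) = 0.01923 W.
Step 8 — Reactive power: Q = Im(S) = 0.2841 VAR.
Step 9 — Apparent power: |S| = 0.2847 VA.
Step 10 — Power factor: PF = P/|S| = 0.06754 (lagging).

(a) P = 0.01923 W  (b) Q = 0.2841 VAR  (c) S = 0.2847 VA  (d) PF = 0.06754 (lagging)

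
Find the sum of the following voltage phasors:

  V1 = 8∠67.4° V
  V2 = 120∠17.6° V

Step 1 — Convert each phasor to rectangular form:
  V1 = 8·(cos(67.4°) + j·sin(67.4°)) = 3.074 + j7.386 V
  V2 = 120·(cos(17.6°) + j·sin(17.6°)) = 114.4 + j36.28 V
Step 2 — Sum components: V_total = 117.5 + j43.67 V.
Step 3 — Convert to polar: |V_total| = 125.3 V, ∠V_total = 20.4°.

V_total = 125.3∠20.4° V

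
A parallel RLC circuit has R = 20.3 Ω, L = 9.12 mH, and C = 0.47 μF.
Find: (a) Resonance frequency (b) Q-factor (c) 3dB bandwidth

Step 1 — Resonance: ω₀ = 1/√(LC) = 1/√(0.00912·4.7e-07) = 1.527e+04 rad/s.
Step 2 — f₀ = ω₀/(2π) = 2431 Hz.
Step 3 — Parallel Q: Q = R/(ω₀L) = 20.3/(1.527e+04·0.00912) = 0.1457.
Step 4 — Bandwidth: Δω = ω₀/Q = 1.048e+05 rad/s; BW = Δω/(2π) = 1.668e+04 Hz.

(a) f₀ = 2431 Hz  (b) Q = 0.1457  (c) BW = 1.668e+04 Hz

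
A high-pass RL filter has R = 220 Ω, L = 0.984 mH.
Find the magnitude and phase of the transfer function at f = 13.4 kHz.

Step 1 — Angular frequency: ω = 2π·1.34e+04 = 8.419e+04 rad/s.
Step 2 — Transfer function: H(jω) = jωL/(R + jωL).
Step 3 — Numerator jωL = j·82.85; denominator R + jωL = 220 + j82.85.
Step 4 — H = 0.1242 + j0.3298.
Step 5 — Magnitude: |H| = 0.3524 (-9.1 dB); phase: φ = 69.4°.

|H| = 0.3524 (-9.1 dB), φ = 69.4°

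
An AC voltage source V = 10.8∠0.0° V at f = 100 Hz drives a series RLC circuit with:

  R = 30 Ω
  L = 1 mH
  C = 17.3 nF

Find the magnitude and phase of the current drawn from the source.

Step 1 — Angular frequency: ω = 2π·f = 2π·100 = 628.3 rad/s.
Step 2 — Component impedances:
  R: Z = R = 30 Ω
  L: Z = jωL = j·628.3·0.001 = 0 + j0.6283 Ω
  C: Z = 1/(jωC) = -j/(ω·C) = 0 - j9.2e+04 Ω
Step 3 — Series combination: Z_total = R + L + C = 30 - j9.2e+04 Ω = 9.2e+04∠-90.0° Ω.
Step 4 — Source phasor: V = 10.8∠0.0° V = 10.8 V.
Step 5 — Ohm's law: I = V / Z_total = (10.8) / (30 - j9.2e+04) = 3.828e-08 + j0.0001174 A.
Step 6 — Convert to polar: |I| = 0.0001174 A, ∠I = 90.0°.

I = 0.0001174∠90.0° A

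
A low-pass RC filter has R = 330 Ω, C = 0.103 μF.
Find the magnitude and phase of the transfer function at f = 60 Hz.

Step 1 — Angular frequency: ω = 2π·60 = 377 rad/s.
Step 2 — Transfer function: H(jω) = 1/(1 + jωRC).
Step 3 — Denominator: 1 + jωRC = 1 + j·377·330·1.03e-07 = 1 + j0.01281.
Step 4 — H = 0.9998 - j0.01281.
Step 5 — Magnitude: |H| = 0.9999 (-0.0 dB); phase: φ = -0.7°.

|H| = 0.9999 (-0.0 dB), φ = -0.7°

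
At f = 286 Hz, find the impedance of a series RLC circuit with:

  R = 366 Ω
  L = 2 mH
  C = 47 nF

Step 1 — Angular frequency: ω = 2π·f = 2π·286 = 1797 rad/s.
Step 2 — Component impedances:
  R: Z = R = 366 Ω
  L: Z = jωL = j·1797·0.002 = 0 + j3.594 Ω
  C: Z = 1/(jωC) = -j/(ω·C) = 0 - j1.184e+04 Ω
Step 3 — Series combination: Z_total = R + L + C = 366 - j1.184e+04 Ω = 1.184e+04∠-88.2° Ω.

Z = 366 - j1.184e+04 Ω = 1.184e+04∠-88.2° Ω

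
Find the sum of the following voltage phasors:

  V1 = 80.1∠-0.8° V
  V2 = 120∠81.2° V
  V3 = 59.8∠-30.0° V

Step 1 — Convert each phasor to rectangular form:
  V1 = 80.1·(cos(-0.8°) + j·sin(-0.8°)) = 80.09 - j1.118 V
  V2 = 120·(cos(81.2°) + j·sin(81.2°)) = 18.36 + j118.6 V
  V3 = 59.8·(cos(-30.0°) + j·sin(-30.0°)) = 51.79 - j29.9 V
Step 2 — Sum components: V_total = 150.2 + j87.57 V.
Step 3 — Convert to polar: |V_total| = 173.9 V, ∠V_total = 30.2°.

V_total = 173.9∠30.2° V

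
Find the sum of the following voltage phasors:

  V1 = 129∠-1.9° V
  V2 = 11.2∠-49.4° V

Step 1 — Convert each phasor to rectangular form:
  V1 = 129·(cos(-1.9°) + j·sin(-1.9°)) = 128.9 - j4.277 V
  V2 = 11.2·(cos(-49.4°) + j·sin(-49.4°)) = 7.289 - j8.504 V
Step 2 — Sum components: V_total = 136.2 - j12.78 V.
Step 3 — Convert to polar: |V_total| = 136.8 V, ∠V_total = -5.4°.

V_total = 136.8∠-5.4° V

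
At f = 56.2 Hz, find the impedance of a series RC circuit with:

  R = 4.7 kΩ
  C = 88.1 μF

Step 1 — Angular frequency: ω = 2π·f = 2π·56.2 = 353.1 rad/s.
Step 2 — Component impedances:
  R: Z = R = 4700 Ω
  C: Z = 1/(jωC) = -j/(ω·C) = 0 - j32.14 Ω
Step 3 — Series combination: Z_total = R + C = 4700 - j32.14 Ω = 4700∠-0.4° Ω.

Z = 4700 - j32.14 Ω = 4700∠-0.4° Ω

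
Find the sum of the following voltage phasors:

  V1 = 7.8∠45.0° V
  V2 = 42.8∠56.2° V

Step 1 — Convert each phasor to rectangular form:
  V1 = 7.8·(cos(45.0°) + j·sin(45.0°)) = 5.515 + j5.515 V
  V2 = 42.8·(cos(56.2°) + j·sin(56.2°)) = 23.81 + j35.57 V
Step 2 — Sum components: V_total = 29.32 + j41.08 V.
Step 3 — Convert to polar: |V_total| = 50.47 V, ∠V_total = 54.5°.

V_total = 50.47∠54.5° V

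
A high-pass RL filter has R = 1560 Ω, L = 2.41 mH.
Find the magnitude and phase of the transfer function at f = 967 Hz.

Step 1 — Angular frequency: ω = 2π·967 = 6076 rad/s.
Step 2 — Transfer function: H(jω) = jωL/(R + jωL).
Step 3 — Numerator jωL = j·14.64; denominator R + jωL = 1560 + j14.64.
Step 4 — H = 8.81e-05 + j0.009386.
Step 5 — Magnitude: |H| = 0.009386 (-40.6 dB); phase: φ = 89.5°.

|H| = 0.009386 (-40.6 dB), φ = 89.5°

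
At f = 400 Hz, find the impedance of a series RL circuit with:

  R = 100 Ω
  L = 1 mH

Step 1 — Angular frequency: ω = 2π·f = 2π·400 = 2513 rad/s.
Step 2 — Component impedances:
  R: Z = R = 100 Ω
  L: Z = jωL = j·2513·0.001 = 0 + j2.513 Ω
Step 3 — Series combination: Z_total = R + L = 100 + j2.513 Ω = 100∠1.4° Ω.

Z = 100 + j2.513 Ω = 100∠1.4° Ω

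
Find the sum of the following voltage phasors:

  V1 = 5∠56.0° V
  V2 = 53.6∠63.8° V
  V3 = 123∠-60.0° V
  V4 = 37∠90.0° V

Step 1 — Convert each phasor to rectangular form:
  V1 = 5·(cos(56.0°) + j·sin(56.0°)) = 2.796 + j4.145 V
  V2 = 53.6·(cos(63.8°) + j·sin(63.8°)) = 23.66 + j48.09 V
  V3 = 123·(cos(-60.0°) + j·sin(-60.0°)) = 61.5 - j106.5 V
  V4 = 37·(cos(90.0°) + j·sin(90.0°)) = 0 + j37 V
Step 2 — Sum components: V_total = 87.96 - j17.28 V.
Step 3 — Convert to polar: |V_total| = 89.64 V, ∠V_total = -11.1°.

V_total = 89.64∠-11.1° V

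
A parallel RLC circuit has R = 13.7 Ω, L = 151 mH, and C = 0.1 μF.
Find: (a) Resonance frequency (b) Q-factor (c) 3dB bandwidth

Step 1 — Resonance: ω₀ = 1/√(LC) = 1/√(0.151·1e-07) = 8138 rad/s.
Step 2 — f₀ = ω₀/(2π) = 1295 Hz.
Step 3 — Parallel Q: Q = R/(ω₀L) = 13.7/(8138·0.151) = 0.01115.
Step 4 — Bandwidth: Δω = ω₀/Q = 7.299e+05 rad/s; BW = Δω/(2π) = 1.162e+05 Hz.

(a) f₀ = 1295 Hz  (b) Q = 0.01115  (c) BW = 1.162e+05 Hz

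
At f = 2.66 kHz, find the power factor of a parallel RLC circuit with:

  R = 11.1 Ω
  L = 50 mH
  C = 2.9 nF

Step 1 — Angular frequency: ω = 2π·f = 2π·2660 = 1.671e+04 rad/s.
Step 2 — Component impedances:
  R: Z = R = 11.1 Ω
  L: Z = jωL = j·1.671e+04·0.05 = 0 + j835.7 Ω
  C: Z = 1/(jωC) = -j/(ω·C) = 0 - j2.063e+04 Ω
Step 3 — Parallel combination: 1/Z_total = 1/R + 1/L + 1/C; Z_total = 11.1 + j0.1414 Ω = 11.1∠0.7° Ω.
Step 4 — Power factor: PF = cos(φ) = Re(Z)/|Z| = 11.098/11.099 = 0.9999.
Step 5 — Type: Im(Z) = 0.1414 ⇒ lagging (phase φ = 0.7°).

PF = 0.9999 (lagging, φ = 0.7°)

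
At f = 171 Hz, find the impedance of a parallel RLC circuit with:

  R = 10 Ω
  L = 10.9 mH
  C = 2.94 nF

Step 1 — Angular frequency: ω = 2π·f = 2π·171 = 1074 rad/s.
Step 2 — Component impedances:
  R: Z = R = 10 Ω
  L: Z = jωL = j·1074·0.0109 = 0 + j11.71 Ω
  C: Z = 1/(jωC) = -j/(ω·C) = 0 - j3.166e+05 Ω
Step 3 — Parallel combination: 1/Z_total = 1/R + 1/L + 1/C; Z_total = 5.783 + j4.938 Ω = 7.605∠40.5° Ω.

Z = 5.783 + j4.938 Ω = 7.605∠40.5° Ω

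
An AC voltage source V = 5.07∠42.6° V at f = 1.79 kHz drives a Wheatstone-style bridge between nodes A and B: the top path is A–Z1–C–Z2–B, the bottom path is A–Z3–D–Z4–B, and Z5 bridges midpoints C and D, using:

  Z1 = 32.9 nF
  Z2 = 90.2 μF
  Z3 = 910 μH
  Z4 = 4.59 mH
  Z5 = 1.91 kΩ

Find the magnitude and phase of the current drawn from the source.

Step 1 — Angular frequency: ω = 2π·f = 2π·1790 = 1.125e+04 rad/s.
Step 2 — Component impedances:
  Z1: Z = 1/(jωC) = -j/(ω·C) = 0 - j2703 Ω
  Z2: Z = 1/(jωC) = -j/(ω·C) = 0 - j0.9857 Ω
  Z3: Z = jωL = j·1.125e+04·0.00091 = 0 + j10.23 Ω
  Z4: Z = jωL = j·1.125e+04·0.00459 = 0 + j51.62 Ω
  Z5: Z = R = 1910 Ω
Step 3 — Bridge requires nodal analysis (the Z5 bridge couples midpoints C and D, so the two paths cannot be reduced to a simple series/parallel combination). Setting node B to ground and injecting 1 A at node A, the 3-node admittance system at A, C, D solves to V_A = Z_AB = 1.459 + j63.27 Ω = 63.28∠88.7° Ω.
Step 4 — Source phasor: V = 5.07∠42.6° V = 3.732 + j3.432 V.
Step 5 — Ohm's law: I = V / Z_total = (3.732 + j3.432) / (1.459 + j63.27) = 0.05557 - j0.05771 A.
Step 6 — Convert to polar: |I| = 0.08012 A, ∠I = -46.1°.

I = 0.08012∠-46.1° A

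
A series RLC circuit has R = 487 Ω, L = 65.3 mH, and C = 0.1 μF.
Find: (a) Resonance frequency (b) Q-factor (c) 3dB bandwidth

Step 1 — Resonance: ω₀ = 1/√(LC) = 1/√(0.0653·1e-07) = 1.237e+04 rad/s.
Step 2 — f₀ = ω₀/(2π) = 1970 Hz.
Step 3 — Series Q: Q = ω₀L/R = 1.237e+04·0.0653/487 = 1.659.
Step 4 — Bandwidth: Δω = ω₀/Q = 7458 rad/s; BW = Δω/(2π) = 1187 Hz.

(a) f₀ = 1970 Hz  (b) Q = 1.659  (c) BW = 1187 Hz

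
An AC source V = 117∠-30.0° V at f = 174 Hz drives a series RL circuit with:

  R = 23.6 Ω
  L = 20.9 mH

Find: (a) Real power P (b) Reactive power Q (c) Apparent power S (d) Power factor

Step 1 — Angular frequency: ω = 2π·f = 2π·174 = 1093 rad/s.
Step 2 — Component impedances:
  R: Z = R = 23.6 Ω
  L: Z = jωL = j·1093·0.0209 = 0 + j22.85 Ω
Step 3 — Series combination: Z_total = R + L = 23.6 + j22.85 Ω = 32.85∠44.1° Ω.
Step 4 — Source phasor: V = 117∠-30.0° V = 101.3 - j58.5 V.
Step 5 — Current: I = V / Z = 0.9773 - j3.425 A = 3.562∠-74.1° A.
Step 6 — Complex power: S = V·I* = 299.4 + j289.9 VA.
Step 7 — Real power: P = Re(S) = 299.4 W.
Step 8 — Reactive power: Q = Im(S) = 289.9 VAR.
Step 9 — Apparent power: |S| = 416.7 VA.
Step 10 — Power factor: PF = P/|S| = 0.7184 (lagging).

(a) P = 299.4 W  (b) Q = 289.9 VAR  (c) S = 416.7 VA  (d) PF = 0.7184 (lagging)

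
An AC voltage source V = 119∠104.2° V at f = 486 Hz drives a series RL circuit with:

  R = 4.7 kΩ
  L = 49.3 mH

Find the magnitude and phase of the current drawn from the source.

Step 1 — Angular frequency: ω = 2π·f = 2π·486 = 3054 rad/s.
Step 2 — Component impedances:
  R: Z = R = 4700 Ω
  L: Z = jωL = j·3054·0.0493 = 0 + j150.5 Ω
Step 3 — Series combination: Z_total = R + L = 4700 + j150.5 Ω = 4702∠1.8° Ω.
Step 4 — Source phasor: V = 119∠104.2° V = -29.19 + j115.4 V.
Step 5 — Ohm's law: I = V / Z_total = (-29.19 + j115.4) / (4700 + j150.5) = -0.005419 + j0.02472 A.
Step 6 — Convert to polar: |I| = 0.02531 A, ∠I = 102.4°.

I = 0.02531∠102.4° A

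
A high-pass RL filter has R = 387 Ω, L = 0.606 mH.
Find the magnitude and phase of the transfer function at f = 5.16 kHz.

Step 1 — Angular frequency: ω = 2π·5160 = 3.242e+04 rad/s.
Step 2 — Transfer function: H(jω) = jωL/(R + jωL).
Step 3 — Numerator jωL = j·19.65; denominator R + jωL = 387 + j19.65.
Step 4 — H = 0.002571 + j0.05064.
Step 5 — Magnitude: |H| = 0.0507 (-25.9 dB); phase: φ = 87.1°.

|H| = 0.0507 (-25.9 dB), φ = 87.1°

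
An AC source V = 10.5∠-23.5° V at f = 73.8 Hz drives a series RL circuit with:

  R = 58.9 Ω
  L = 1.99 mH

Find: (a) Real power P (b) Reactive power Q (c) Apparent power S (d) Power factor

Step 1 — Angular frequency: ω = 2π·f = 2π·73.8 = 463.7 rad/s.
Step 2 — Component impedances:
  R: Z = R = 58.9 Ω
  L: Z = jωL = j·463.7·0.00199 = 0 + j0.9228 Ω
Step 3 — Series combination: Z_total = R + L = 58.9 + j0.9228 Ω = 58.91∠0.9° Ω.
Step 4 — Source phasor: V = 10.5∠-23.5° V = 9.629 - j4.187 V.
Step 5 — Current: I = V / Z = 0.1623 - j0.07363 A = 0.1782∠-24.4° A.
Step 6 — Complex power: S = V·I* = 1.871 + j0.02932 VA.
Step 7 — Real power: P = Re(S) = 1.871 W.
Step 8 — Reactive power: Q = Im(S) = 0.02932 VAR.
Step 9 — Apparent power: |S| = 1.872 VA.
Step 10 — Power factor: PF = P/|S| = 0.9999 (lagging).

(a) P = 1.871 W  (b) Q = 0.02932 VAR  (c) S = 1.872 VA  (d) PF = 0.9999 (lagging)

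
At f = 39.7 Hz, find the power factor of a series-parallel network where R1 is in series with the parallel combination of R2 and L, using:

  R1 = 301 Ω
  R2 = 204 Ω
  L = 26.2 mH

Step 1 — Angular frequency: ω = 2π·f = 2π·39.7 = 249.4 rad/s.
Step 2 — Component impedances:
  R1: Z = R = 301 Ω
  R2: Z = R = 204 Ω
  L: Z = jωL = j·249.4·0.0262 = 0 + j6.535 Ω
Step 3 — Parallel branch: R2 || L = 1/(1/R2 + 1/L) = 0.2092 + j6.529 Ω.
Step 4 — Series with R1: Z_total = R1 + (R2 || L) = 301.2 + j6.529 Ω = 301.3∠1.2° Ω.
Step 5 — Power factor: PF = cos(φ) = Re(Z)/|Z| = 301.21/301.28 = 0.9998.
Step 6 — Type: Im(Z) = 6.529 ⇒ lagging (phase φ = 1.2°).

PF = 0.9998 (lagging, φ = 1.2°)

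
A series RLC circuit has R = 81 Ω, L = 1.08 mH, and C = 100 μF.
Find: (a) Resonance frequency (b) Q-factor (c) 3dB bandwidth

Step 1 — Resonance condition Im(Z)=0 gives ω₀ = 1/√(LC).
Step 2 — ω₀ = 1/√(0.00108·0.0001) = 3043 rad/s.
Step 3 — f₀ = ω₀/(2π) = 484.3 Hz.
Step 4 — Series Q: Q = ω₀L/R = 3043·0.00108/81 = 0.04057.
Step 5 — 3dB bandwidth: Δω = ω₀/Q = 7.5e+04 rad/s; BW = Δω/(2π) = 1.194e+04 Hz.

(a) f₀ = 484.3 Hz  (b) Q = 0.04057  (c) BW = 1.194e+04 Hz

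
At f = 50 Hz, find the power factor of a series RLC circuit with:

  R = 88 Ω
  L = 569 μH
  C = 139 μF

Step 1 — Angular frequency: ω = 2π·f = 2π·50 = 314.2 rad/s.
Step 2 — Component impedances:
  R: Z = R = 88 Ω
  L: Z = jωL = j·314.2·0.000569 = 0 + j0.1788 Ω
  C: Z = 1/(jωC) = -j/(ω·C) = 0 - j22.9 Ω
Step 3 — Series combination: Z_total = R + L + C = 88 - j22.72 Ω = 90.89∠-14.5° Ω.
Step 4 — Power factor: PF = cos(φ) = Re(Z)/|Z| = 88/90.89 = 0.9682.
Step 5 — Type: Im(Z) = -22.72 ⇒ leading (phase φ = -14.5°).

PF = 0.9682 (leading, φ = -14.5°)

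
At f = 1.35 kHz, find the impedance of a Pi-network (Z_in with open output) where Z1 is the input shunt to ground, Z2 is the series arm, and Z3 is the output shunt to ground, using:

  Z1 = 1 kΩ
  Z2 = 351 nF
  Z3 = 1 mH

Step 1 — Angular frequency: ω = 2π·f = 2π·1350 = 8482 rad/s.
Step 2 — Component impedances:
  Z1: Z = R = 1000 Ω
  Z2: Z = 1/(jωC) = -j/(ω·C) = 0 - j335.9 Ω
  Z3: Z = jωL = j·8482·0.001 = 0 + j8.482 Ω
Step 3 — With open output, the series arm Z2 and the output shunt Z3 appear in series to ground: Z2 + Z3 = 0 - j327.4 Ω.
Step 4 — Parallel with input shunt Z1: Z_in = Z1 || (Z2 + Z3) = 96.81 - j295.7 Ω = 311.1∠-71.9° Ω.

Z = 96.81 - j295.7 Ω = 311.1∠-71.9° Ω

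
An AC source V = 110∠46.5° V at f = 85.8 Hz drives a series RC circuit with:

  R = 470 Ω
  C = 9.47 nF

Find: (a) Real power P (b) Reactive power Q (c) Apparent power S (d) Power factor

Step 1 — Angular frequency: ω = 2π·f = 2π·85.8 = 539.1 rad/s.
Step 2 — Component impedances:
  R: Z = R = 470 Ω
  C: Z = 1/(jωC) = -j/(ω·C) = 0 - j1.959e+05 Ω
Step 3 — Series combination: Z_total = R + C = 470 - j1.959e+05 Ω = 1.959e+05∠-89.9° Ω.
Step 4 — Source phasor: V = 110∠46.5° V = 75.72 + j79.79 V.
Step 5 — Current: I = V / Z = -0.0004064 + j0.0003875 A = 0.0005616∠136.4° A.
Step 6 — Complex power: S = V·I* = 0.0001482 - j0.06177 VA.
Step 7 — Real power: P = Re(S) = 0.0001482 W.
Step 8 — Reactive power: Q = Im(S) = -0.06177 VAR.
Step 9 — Apparent power: |S| = 0.06177 VA.
Step 10 — Power factor: PF = P/|S| = 0.002399 (leading).

(a) P = 0.0001482 W  (b) Q = -0.06177 VAR  (c) S = 0.06177 VA  (d) PF = 0.002399 (leading)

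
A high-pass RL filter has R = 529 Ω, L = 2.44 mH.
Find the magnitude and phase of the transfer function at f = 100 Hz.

Step 1 — Angular frequency: ω = 2π·100 = 628.3 rad/s.
Step 2 — Transfer function: H(jω) = jωL/(R + jωL).
Step 3 — Numerator jωL = j·1.533; denominator R + jωL = 529 + j1.533.
Step 4 — H = 8.399e-06 + j0.002898.
Step 5 — Magnitude: |H| = 0.002898 (-50.8 dB); phase: φ = 89.8°.

|H| = 0.002898 (-50.8 dB), φ = 89.8°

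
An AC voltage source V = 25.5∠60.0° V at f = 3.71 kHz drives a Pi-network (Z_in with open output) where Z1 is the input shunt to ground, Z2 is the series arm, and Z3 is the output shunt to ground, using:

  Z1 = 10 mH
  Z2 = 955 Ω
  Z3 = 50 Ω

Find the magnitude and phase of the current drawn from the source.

Step 1 — Angular frequency: ω = 2π·f = 2π·3710 = 2.331e+04 rad/s.
Step 2 — Component impedances:
  Z1: Z = jωL = j·2.331e+04·0.01 = 0 + j233.1 Ω
  Z2: Z = R = 955 Ω
  Z3: Z = R = 50 Ω
Step 3 — With open output, the series arm Z2 and the output shunt Z3 appear in series to ground: Z2 + Z3 = 1005 Ω.
Step 4 — Parallel with input shunt Z1: Z_in = Z1 || (Z2 + Z3) = 51.31 + j221.2 Ω = 227.1∠76.9° Ω.
Step 5 — Source phasor: V = 25.5∠60.0° V = 12.75 + j22.08 V.
Step 6 — Ohm's law: I = V / Z_total = (12.75 + j22.08) / (51.31 + j221.2) = 0.1074 - j0.03272 A.
Step 7 — Convert to polar: |I| = 0.1123 A, ∠I = -16.9°.

I = 0.1123∠-16.9° A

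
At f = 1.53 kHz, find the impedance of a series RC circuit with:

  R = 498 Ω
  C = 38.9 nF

Step 1 — Angular frequency: ω = 2π·f = 2π·1530 = 9613 rad/s.
Step 2 — Component impedances:
  R: Z = R = 498 Ω
  C: Z = 1/(jωC) = -j/(ω·C) = 0 - j2674 Ω
Step 3 — Series combination: Z_total = R + C = 498 - j2674 Ω = 2720∠-79.5° Ω.

Z = 498 - j2674 Ω = 2720∠-79.5° Ω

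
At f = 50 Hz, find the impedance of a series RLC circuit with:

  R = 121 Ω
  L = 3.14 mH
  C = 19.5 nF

Step 1 — Angular frequency: ω = 2π·f = 2π·50 = 314.2 rad/s.
Step 2 — Component impedances:
  R: Z = R = 121 Ω
  L: Z = jωL = j·314.2·0.00314 = 0 + j0.9865 Ω
  C: Z = 1/(jωC) = -j/(ω·C) = 0 - j1.632e+05 Ω
Step 3 — Series combination: Z_total = R + L + C = 121 - j1.632e+05 Ω = 1.632e+05∠-90.0° Ω.

Z = 121 - j1.632e+05 Ω = 1.632e+05∠-90.0° Ω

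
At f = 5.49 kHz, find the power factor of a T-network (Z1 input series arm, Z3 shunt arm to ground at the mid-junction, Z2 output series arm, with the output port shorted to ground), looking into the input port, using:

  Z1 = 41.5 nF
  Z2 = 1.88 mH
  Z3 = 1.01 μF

Step 1 — Angular frequency: ω = 2π·f = 2π·5490 = 3.449e+04 rad/s.
Step 2 — Component impedances:
  Z1: Z = 1/(jωC) = -j/(ω·C) = 0 - j698.6 Ω
  Z2: Z = jωL = j·3.449e+04·0.00188 = 0 + j64.85 Ω
  Z3: Z = 1/(jωC) = -j/(ω·C) = 0 - j28.7 Ω
Step 3 — With the output port shorted to ground, the output series arm Z2 runs from the junction to ground; the shunt arm Z3 also runs from the junction to ground. They appear in parallel: Z3 || Z2 = 0 - j51.49 Ω.
Step 4 — Series with input arm Z1: Z_in = Z1 + (Z3 || Z2) = 0 - j750 Ω = 750∠-90.0° Ω.
Step 5 — Power factor: PF = cos(φ) = Re(Z)/|Z| = 0/750 = 0.
Step 6 — Type: Im(Z) = -750 ⇒ leading (phase φ = -90.0°).

PF = 0 (leading, φ = -90.0°)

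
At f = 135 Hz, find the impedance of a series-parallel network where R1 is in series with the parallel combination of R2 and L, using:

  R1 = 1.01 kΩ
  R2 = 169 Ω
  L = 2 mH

Step 1 — Angular frequency: ω = 2π·f = 2π·135 = 848.2 rad/s.
Step 2 — Component impedances:
  R1: Z = R = 1010 Ω
  R2: Z = R = 169 Ω
  L: Z = jωL = j·848.2·0.002 = 0 + j1.696 Ω
Step 3 — Parallel branch: R2 || L = 1/(1/R2 + 1/L) = 0.01703 + j1.696 Ω.
Step 4 — Series with R1: Z_total = R1 + (R2 || L) = 1010 + j1.696 Ω = 1010∠0.1° Ω.

Z = 1010 + j1.696 Ω = 1010∠0.1° Ω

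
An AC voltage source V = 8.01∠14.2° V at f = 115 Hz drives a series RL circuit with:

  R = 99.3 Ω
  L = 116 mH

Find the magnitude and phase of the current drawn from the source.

Step 1 — Angular frequency: ω = 2π·f = 2π·115 = 722.6 rad/s.
Step 2 — Component impedances:
  R: Z = R = 99.3 Ω
  L: Z = jωL = j·722.6·0.116 = 0 + j83.82 Ω
Step 3 — Series combination: Z_total = R + L = 99.3 + j83.82 Ω = 129.9∠40.2° Ω.
Step 4 — Source phasor: V = 8.01∠14.2° V = 7.765 + j1.965 V.
Step 5 — Ohm's law: I = V / Z_total = (7.765 + j1.965) / (99.3 + j83.82) = 0.05542 - j0.02699 A.
Step 6 — Convert to polar: |I| = 0.06164 A, ∠I = -26.0°.

I = 0.06164∠-26.0° A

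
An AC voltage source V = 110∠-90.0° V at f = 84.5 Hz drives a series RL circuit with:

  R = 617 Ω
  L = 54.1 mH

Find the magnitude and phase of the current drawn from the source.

Step 1 — Angular frequency: ω = 2π·f = 2π·84.5 = 530.9 rad/s.
Step 2 — Component impedances:
  R: Z = R = 617 Ω
  L: Z = jωL = j·530.9·0.0541 = 0 + j28.72 Ω
Step 3 — Series combination: Z_total = R + L = 617 + j28.72 Ω = 617.7∠2.7° Ω.
Step 4 — Source phasor: V = 110∠-90.0° V = 0 - j110 V.
Step 5 — Ohm's law: I = V / Z_total = (0 - j110) / (617 + j28.72) = -0.008282 - j0.1779 A.
Step 6 — Convert to polar: |I| = 0.1781 A, ∠I = -92.7°.

I = 0.1781∠-92.7° A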